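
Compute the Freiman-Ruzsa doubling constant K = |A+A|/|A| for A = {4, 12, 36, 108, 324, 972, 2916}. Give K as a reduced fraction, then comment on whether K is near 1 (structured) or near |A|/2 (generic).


|A| = 7.
Compute A + A by enumerating all 49 pairs.
A + A = {8, 16, 24, 40, 48, 72, 112, 120, 144, 216, 328, 336, 360, 432, 648, 976, 984, 1008, 1080, 1296, 1944, 2920, 2928, 2952, 3024, 3240, 3888, 5832}, so |A + A| = 28.
K = |A + A| / |A| = 28/7 = 4/1 ≈ 4.0000.
Reference: AP of size 7 gives K = 13/7 ≈ 1.8571; a fully generic set of size 7 gives K ≈ 4.0000.

|A| = 7, |A + A| = 28, K = 28/7 = 4/1.


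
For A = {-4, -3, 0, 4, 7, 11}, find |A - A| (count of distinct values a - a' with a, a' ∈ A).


A - A = {a - a' : a, a' ∈ A}; |A| = 6.
Bounds: 2|A|-1 ≤ |A - A| ≤ |A|² - |A| + 1, i.e. 11 ≤ |A - A| ≤ 31.
Note: 0 ∈ A - A always (from a - a). The set is symmetric: if d ∈ A - A then -d ∈ A - A.
Enumerate nonzero differences d = a - a' with a > a' (then include -d):
Positive differences: {1, 3, 4, 7, 8, 10, 11, 14, 15}
Full difference set: {0} ∪ (positive diffs) ∪ (negative diffs).
|A - A| = 1 + 2·9 = 19 (matches direct enumeration: 19).

|A - A| = 19


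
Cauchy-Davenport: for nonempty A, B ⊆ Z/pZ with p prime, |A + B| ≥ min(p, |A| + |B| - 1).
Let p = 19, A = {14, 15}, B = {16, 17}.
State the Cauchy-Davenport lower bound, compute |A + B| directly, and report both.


Cauchy-Davenport: |A + B| ≥ min(p, |A| + |B| - 1) for A, B nonempty in Z/pZ.
|A| = 2, |B| = 2, p = 19.
CD lower bound = min(19, 2 + 2 - 1) = min(19, 3) = 3.
Compute A + B mod 19 directly:
a = 14: 14+16=11, 14+17=12
a = 15: 15+16=12, 15+17=13
A + B = {11, 12, 13}, so |A + B| = 3.
Verify: 3 ≥ 3? Yes ✓.

CD lower bound = 3, actual |A + B| = 3.


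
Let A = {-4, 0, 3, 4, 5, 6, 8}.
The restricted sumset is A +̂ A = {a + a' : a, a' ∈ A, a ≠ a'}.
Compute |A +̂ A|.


Restricted sumset: A +̂ A = {a + a' : a ∈ A, a' ∈ A, a ≠ a'}.
Equivalently, take A + A and drop any sum 2a that is achievable ONLY as a + a for a ∈ A (i.e. sums representable only with equal summands).
Enumerate pairs (a, a') with a < a' (symmetric, so each unordered pair gives one sum; this covers all a ≠ a'):
  -4 + 0 = -4
  -4 + 3 = -1
  -4 + 4 = 0
  -4 + 5 = 1
  -4 + 6 = 2
  -4 + 8 = 4
  0 + 3 = 3
  0 + 4 = 4
  0 + 5 = 5
  0 + 6 = 6
  0 + 8 = 8
  3 + 4 = 7
  3 + 5 = 8
  3 + 6 = 9
  3 + 8 = 11
  4 + 5 = 9
  4 + 6 = 10
  4 + 8 = 12
  5 + 6 = 11
  5 + 8 = 13
  6 + 8 = 14
Collected distinct sums: {-4, -1, 0, 1, 2, 3, 4, 5, 6, 7, 8, 9, 10, 11, 12, 13, 14}
|A +̂ A| = 17
(Reference bound: |A +̂ A| ≥ 2|A| - 3 for |A| ≥ 2, with |A| = 7 giving ≥ 11.)

|A +̂ A| = 17


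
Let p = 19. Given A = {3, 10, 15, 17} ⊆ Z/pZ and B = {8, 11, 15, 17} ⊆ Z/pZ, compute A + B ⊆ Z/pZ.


Work in Z/19Z: reduce every sum a + b modulo 19.
Enumerate all 16 pairs:
a = 3: 3+8=11, 3+11=14, 3+15=18, 3+17=1
a = 10: 10+8=18, 10+11=2, 10+15=6, 10+17=8
a = 15: 15+8=4, 15+11=7, 15+15=11, 15+17=13
a = 17: 17+8=6, 17+11=9, 17+15=13, 17+17=15
Distinct residues collected: {1, 2, 4, 6, 7, 8, 9, 11, 13, 14, 15, 18}
|A + B| = 12 (out of 19 total residues).

A + B = {1, 2, 4, 6, 7, 8, 9, 11, 13, 14, 15, 18}


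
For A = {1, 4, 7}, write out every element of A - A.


A - A = {a - a' : a, a' ∈ A}.
Compute a - a' for each ordered pair (a, a'):
a = 1: 1-1=0, 1-4=-3, 1-7=-6
a = 4: 4-1=3, 4-4=0, 4-7=-3
a = 7: 7-1=6, 7-4=3, 7-7=0
Collecting distinct values (and noting 0 appears from a-a):
A - A = {-6, -3, 0, 3, 6}
|A - A| = 5

A - A = {-6, -3, 0, 3, 6}


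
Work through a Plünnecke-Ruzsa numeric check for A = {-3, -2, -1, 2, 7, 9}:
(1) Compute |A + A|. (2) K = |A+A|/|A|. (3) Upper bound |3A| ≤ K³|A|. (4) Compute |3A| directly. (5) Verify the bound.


|A| = 6.
Step 1: Compute A + A by enumerating all 36 pairs.
A + A = {-6, -5, -4, -3, -2, -1, 0, 1, 4, 5, 6, 7, 8, 9, 11, 14, 16, 18}, so |A + A| = 18.
Step 2: Doubling constant K = |A + A|/|A| = 18/6 = 18/6 ≈ 3.0000.
Step 3: Plünnecke-Ruzsa gives |3A| ≤ K³·|A| = (3.0000)³ · 6 ≈ 162.0000.
Step 4: Compute 3A = A + A + A directly by enumerating all triples (a,b,c) ∈ A³; |3A| = 33.
Step 5: Check 33 ≤ 162.0000? Yes ✓.

K = 18/6, Plünnecke-Ruzsa bound K³|A| ≈ 162.0000, |3A| = 33, inequality holds.


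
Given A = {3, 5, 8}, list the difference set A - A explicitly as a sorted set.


A - A = {a - a' : a, a' ∈ A}.
Compute a - a' for each ordered pair (a, a'):
a = 3: 3-3=0, 3-5=-2, 3-8=-5
a = 5: 5-3=2, 5-5=0, 5-8=-3
a = 8: 8-3=5, 8-5=3, 8-8=0
Collecting distinct values (and noting 0 appears from a-a):
A - A = {-5, -3, -2, 0, 2, 3, 5}
|A - A| = 7

A - A = {-5, -3, -2, 0, 2, 3, 5}


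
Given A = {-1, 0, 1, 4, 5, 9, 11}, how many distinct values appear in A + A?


A + A = {a + a' : a, a' ∈ A}; |A| = 7.
General bounds: 2|A| - 1 ≤ |A + A| ≤ |A|(|A|+1)/2, i.e. 13 ≤ |A + A| ≤ 28.
Lower bound 2|A|-1 is attained iff A is an arithmetic progression.
Enumerate sums a + a' for a ≤ a' (symmetric, so this suffices):
a = -1: -1+-1=-2, -1+0=-1, -1+1=0, -1+4=3, -1+5=4, -1+9=8, -1+11=10
a = 0: 0+0=0, 0+1=1, 0+4=4, 0+5=5, 0+9=9, 0+11=11
a = 1: 1+1=2, 1+4=5, 1+5=6, 1+9=10, 1+11=12
a = 4: 4+4=8, 4+5=9, 4+9=13, 4+11=15
a = 5: 5+5=10, 5+9=14, 5+11=16
a = 9: 9+9=18, 9+11=20
a = 11: 11+11=22
Distinct sums: {-2, -1, 0, 1, 2, 3, 4, 5, 6, 8, 9, 10, 11, 12, 13, 14, 15, 16, 18, 20, 22}
|A + A| = 21

|A + A| = 21


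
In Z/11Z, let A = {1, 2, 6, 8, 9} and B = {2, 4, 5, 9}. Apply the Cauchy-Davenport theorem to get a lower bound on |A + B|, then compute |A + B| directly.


Cauchy-Davenport: |A + B| ≥ min(p, |A| + |B| - 1) for A, B nonempty in Z/pZ.
|A| = 5, |B| = 4, p = 11.
CD lower bound = min(11, 5 + 4 - 1) = min(11, 8) = 8.
Compute A + B mod 11 directly:
a = 1: 1+2=3, 1+4=5, 1+5=6, 1+9=10
a = 2: 2+2=4, 2+4=6, 2+5=7, 2+9=0
a = 6: 6+2=8, 6+4=10, 6+5=0, 6+9=4
a = 8: 8+2=10, 8+4=1, 8+5=2, 8+9=6
a = 9: 9+2=0, 9+4=2, 9+5=3, 9+9=7
A + B = {0, 1, 2, 3, 4, 5, 6, 7, 8, 10}, so |A + B| = 10.
Verify: 10 ≥ 8? Yes ✓.

CD lower bound = 8, actual |A + B| = 10.


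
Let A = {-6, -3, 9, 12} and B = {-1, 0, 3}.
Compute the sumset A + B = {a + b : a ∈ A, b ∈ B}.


A + B = {a + b : a ∈ A, b ∈ B}.
Enumerate all |A|·|B| = 4·3 = 12 pairs (a, b) and collect distinct sums.
a = -6: -6+-1=-7, -6+0=-6, -6+3=-3
a = -3: -3+-1=-4, -3+0=-3, -3+3=0
a = 9: 9+-1=8, 9+0=9, 9+3=12
a = 12: 12+-1=11, 12+0=12, 12+3=15
Collecting distinct sums: A + B = {-7, -6, -4, -3, 0, 8, 9, 11, 12, 15}
|A + B| = 10

A + B = {-7, -6, -4, -3, 0, 8, 9, 11, 12, 15}


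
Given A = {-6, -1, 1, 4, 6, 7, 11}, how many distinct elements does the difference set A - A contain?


A - A = {a - a' : a, a' ∈ A}; |A| = 7.
Bounds: 2|A|-1 ≤ |A - A| ≤ |A|² - |A| + 1, i.e. 13 ≤ |A - A| ≤ 43.
Note: 0 ∈ A - A always (from a - a). The set is symmetric: if d ∈ A - A then -d ∈ A - A.
Enumerate nonzero differences d = a - a' with a > a' (then include -d):
Positive differences: {1, 2, 3, 4, 5, 6, 7, 8, 10, 12, 13, 17}
Full difference set: {0} ∪ (positive diffs) ∪ (negative diffs).
|A - A| = 1 + 2·12 = 25 (matches direct enumeration: 25).

|A - A| = 25


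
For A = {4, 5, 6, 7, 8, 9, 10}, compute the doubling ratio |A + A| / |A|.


|A| = 7.
Compute A + A by enumerating all 49 pairs.
A + A = {8, 9, 10, 11, 12, 13, 14, 15, 16, 17, 18, 19, 20}, so |A + A| = 13.
K = |A + A| / |A| = 13/7 (already in lowest terms) ≈ 1.8571.
Reference: AP of size 7 gives K = 13/7 ≈ 1.8571; a fully generic set of size 7 gives K ≈ 4.0000.

|A| = 7, |A + A| = 13, K = 13/7.


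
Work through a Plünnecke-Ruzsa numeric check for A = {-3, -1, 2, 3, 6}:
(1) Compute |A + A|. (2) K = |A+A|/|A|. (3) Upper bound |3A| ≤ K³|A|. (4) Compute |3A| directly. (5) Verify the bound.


|A| = 5.
Step 1: Compute A + A by enumerating all 25 pairs.
A + A = {-6, -4, -2, -1, 0, 1, 2, 3, 4, 5, 6, 8, 9, 12}, so |A + A| = 14.
Step 2: Doubling constant K = |A + A|/|A| = 14/5 = 14/5 ≈ 2.8000.
Step 3: Plünnecke-Ruzsa gives |3A| ≤ K³·|A| = (2.8000)³ · 5 ≈ 109.7600.
Step 4: Compute 3A = A + A + A directly by enumerating all triples (a,b,c) ∈ A³; |3A| = 23.
Step 5: Check 23 ≤ 109.7600? Yes ✓.

K = 14/5, Plünnecke-Ruzsa bound K³|A| ≈ 109.7600, |3A| = 23, inequality holds.


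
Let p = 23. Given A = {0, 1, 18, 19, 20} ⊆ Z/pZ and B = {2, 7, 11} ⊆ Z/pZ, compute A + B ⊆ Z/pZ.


Work in Z/23Z: reduce every sum a + b modulo 23.
Enumerate all 15 pairs:
a = 0: 0+2=2, 0+7=7, 0+11=11
a = 1: 1+2=3, 1+7=8, 1+11=12
a = 18: 18+2=20, 18+7=2, 18+11=6
a = 19: 19+2=21, 19+7=3, 19+11=7
a = 20: 20+2=22, 20+7=4, 20+11=8
Distinct residues collected: {2, 3, 4, 6, 7, 8, 11, 12, 20, 21, 22}
|A + B| = 11 (out of 23 total residues).

A + B = {2, 3, 4, 6, 7, 8, 11, 12, 20, 21, 22}


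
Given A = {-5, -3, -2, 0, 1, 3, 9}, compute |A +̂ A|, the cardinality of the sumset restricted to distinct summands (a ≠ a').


Restricted sumset: A +̂ A = {a + a' : a ∈ A, a' ∈ A, a ≠ a'}.
Equivalently, take A + A and drop any sum 2a that is achievable ONLY as a + a for a ∈ A (i.e. sums representable only with equal summands).
Enumerate pairs (a, a') with a < a' (symmetric, so each unordered pair gives one sum; this covers all a ≠ a'):
  -5 + -3 = -8
  -5 + -2 = -7
  -5 + 0 = -5
  -5 + 1 = -4
  -5 + 3 = -2
  -5 + 9 = 4
  -3 + -2 = -5
  -3 + 0 = -3
  -3 + 1 = -2
  -3 + 3 = 0
  -3 + 9 = 6
  -2 + 0 = -2
  -2 + 1 = -1
  -2 + 3 = 1
  -2 + 9 = 7
  0 + 1 = 1
  0 + 3 = 3
  0 + 9 = 9
  1 + 3 = 4
  1 + 9 = 10
  3 + 9 = 12
Collected distinct sums: {-8, -7, -5, -4, -3, -2, -1, 0, 1, 3, 4, 6, 7, 9, 10, 12}
|A +̂ A| = 16
(Reference bound: |A +̂ A| ≥ 2|A| - 3 for |A| ≥ 2, with |A| = 7 giving ≥ 11.)

|A +̂ A| = 16


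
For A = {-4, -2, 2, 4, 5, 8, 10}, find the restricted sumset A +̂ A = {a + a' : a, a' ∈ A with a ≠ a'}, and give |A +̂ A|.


Restricted sumset: A +̂ A = {a + a' : a ∈ A, a' ∈ A, a ≠ a'}.
Equivalently, take A + A and drop any sum 2a that is achievable ONLY as a + a for a ∈ A (i.e. sums representable only with equal summands).
Enumerate pairs (a, a') with a < a' (symmetric, so each unordered pair gives one sum; this covers all a ≠ a'):
  -4 + -2 = -6
  -4 + 2 = -2
  -4 + 4 = 0
  -4 + 5 = 1
  -4 + 8 = 4
  -4 + 10 = 6
  -2 + 2 = 0
  -2 + 4 = 2
  -2 + 5 = 3
  -2 + 8 = 6
  -2 + 10 = 8
  2 + 4 = 6
  2 + 5 = 7
  2 + 8 = 10
  2 + 10 = 12
  4 + 5 = 9
  4 + 8 = 12
  4 + 10 = 14
  5 + 8 = 13
  5 + 10 = 15
  8 + 10 = 18
Collected distinct sums: {-6, -2, 0, 1, 2, 3, 4, 6, 7, 8, 9, 10, 12, 13, 14, 15, 18}
|A +̂ A| = 17
(Reference bound: |A +̂ A| ≥ 2|A| - 3 for |A| ≥ 2, with |A| = 7 giving ≥ 11.)

|A +̂ A| = 17


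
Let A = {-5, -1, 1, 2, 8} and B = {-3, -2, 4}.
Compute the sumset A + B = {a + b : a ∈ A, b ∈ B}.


A + B = {a + b : a ∈ A, b ∈ B}.
Enumerate all |A|·|B| = 5·3 = 15 pairs (a, b) and collect distinct sums.
a = -5: -5+-3=-8, -5+-2=-7, -5+4=-1
a = -1: -1+-3=-4, -1+-2=-3, -1+4=3
a = 1: 1+-3=-2, 1+-2=-1, 1+4=5
a = 2: 2+-3=-1, 2+-2=0, 2+4=6
a = 8: 8+-3=5, 8+-2=6, 8+4=12
Collecting distinct sums: A + B = {-8, -7, -4, -3, -2, -1, 0, 3, 5, 6, 12}
|A + B| = 11

A + B = {-8, -7, -4, -3, -2, -1, 0, 3, 5, 6, 12}


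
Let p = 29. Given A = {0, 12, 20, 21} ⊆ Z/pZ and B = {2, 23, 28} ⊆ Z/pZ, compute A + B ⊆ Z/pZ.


Work in Z/29Z: reduce every sum a + b modulo 29.
Enumerate all 12 pairs:
a = 0: 0+2=2, 0+23=23, 0+28=28
a = 12: 12+2=14, 12+23=6, 12+28=11
a = 20: 20+2=22, 20+23=14, 20+28=19
a = 21: 21+2=23, 21+23=15, 21+28=20
Distinct residues collected: {2, 6, 11, 14, 15, 19, 20, 22, 23, 28}
|A + B| = 10 (out of 29 total residues).

A + B = {2, 6, 11, 14, 15, 19, 20, 22, 23, 28}


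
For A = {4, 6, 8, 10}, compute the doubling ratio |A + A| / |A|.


|A| = 4.
Compute A + A by enumerating all 16 pairs.
A + A = {8, 10, 12, 14, 16, 18, 20}, so |A + A| = 7.
K = |A + A| / |A| = 7/4 (already in lowest terms) ≈ 1.7500.
Reference: AP of size 4 gives K = 7/4 ≈ 1.7500; a fully generic set of size 4 gives K ≈ 2.5000.

|A| = 4, |A + A| = 7, K = 7/4.


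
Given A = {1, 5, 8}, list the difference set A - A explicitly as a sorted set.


A - A = {a - a' : a, a' ∈ A}.
Compute a - a' for each ordered pair (a, a'):
a = 1: 1-1=0, 1-5=-4, 1-8=-7
a = 5: 5-1=4, 5-5=0, 5-8=-3
a = 8: 8-1=7, 8-5=3, 8-8=0
Collecting distinct values (and noting 0 appears from a-a):
A - A = {-7, -4, -3, 0, 3, 4, 7}
|A - A| = 7

A - A = {-7, -4, -3, 0, 3, 4, 7}


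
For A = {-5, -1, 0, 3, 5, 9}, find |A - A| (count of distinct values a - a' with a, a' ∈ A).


A - A = {a - a' : a, a' ∈ A}; |A| = 6.
Bounds: 2|A|-1 ≤ |A - A| ≤ |A|² - |A| + 1, i.e. 11 ≤ |A - A| ≤ 31.
Note: 0 ∈ A - A always (from a - a). The set is symmetric: if d ∈ A - A then -d ∈ A - A.
Enumerate nonzero differences d = a - a' with a > a' (then include -d):
Positive differences: {1, 2, 3, 4, 5, 6, 8, 9, 10, 14}
Full difference set: {0} ∪ (positive diffs) ∪ (negative diffs).
|A - A| = 1 + 2·10 = 21 (matches direct enumeration: 21).

|A - A| = 21


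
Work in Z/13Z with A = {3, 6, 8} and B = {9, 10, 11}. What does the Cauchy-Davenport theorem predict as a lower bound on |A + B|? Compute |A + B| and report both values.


Cauchy-Davenport: |A + B| ≥ min(p, |A| + |B| - 1) for A, B nonempty in Z/pZ.
|A| = 3, |B| = 3, p = 13.
CD lower bound = min(13, 3 + 3 - 1) = min(13, 5) = 5.
Compute A + B mod 13 directly:
a = 3: 3+9=12, 3+10=0, 3+11=1
a = 6: 6+9=2, 6+10=3, 6+11=4
a = 8: 8+9=4, 8+10=5, 8+11=6
A + B = {0, 1, 2, 3, 4, 5, 6, 12}, so |A + B| = 8.
Verify: 8 ≥ 5? Yes ✓.

CD lower bound = 5, actual |A + B| = 8.


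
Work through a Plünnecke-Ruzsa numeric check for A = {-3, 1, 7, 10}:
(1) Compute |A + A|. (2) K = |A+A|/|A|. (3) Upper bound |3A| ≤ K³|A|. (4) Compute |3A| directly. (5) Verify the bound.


|A| = 4.
Step 1: Compute A + A by enumerating all 16 pairs.
A + A = {-6, -2, 2, 4, 7, 8, 11, 14, 17, 20}, so |A + A| = 10.
Step 2: Doubling constant K = |A + A|/|A| = 10/4 = 10/4 ≈ 2.5000.
Step 3: Plünnecke-Ruzsa gives |3A| ≤ K³·|A| = (2.5000)³ · 4 ≈ 62.5000.
Step 4: Compute 3A = A + A + A directly by enumerating all triples (a,b,c) ∈ A³; |3A| = 19.
Step 5: Check 19 ≤ 62.5000? Yes ✓.

K = 10/4, Plünnecke-Ruzsa bound K³|A| ≈ 62.5000, |3A| = 19, inequality holds.


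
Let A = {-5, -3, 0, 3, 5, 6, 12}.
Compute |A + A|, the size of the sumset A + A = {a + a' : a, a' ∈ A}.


A + A = {a + a' : a, a' ∈ A}; |A| = 7.
General bounds: 2|A| - 1 ≤ |A + A| ≤ |A|(|A|+1)/2, i.e. 13 ≤ |A + A| ≤ 28.
Lower bound 2|A|-1 is attained iff A is an arithmetic progression.
Enumerate sums a + a' for a ≤ a' (symmetric, so this suffices):
a = -5: -5+-5=-10, -5+-3=-8, -5+0=-5, -5+3=-2, -5+5=0, -5+6=1, -5+12=7
a = -3: -3+-3=-6, -3+0=-3, -3+3=0, -3+5=2, -3+6=3, -3+12=9
a = 0: 0+0=0, 0+3=3, 0+5=5, 0+6=6, 0+12=12
a = 3: 3+3=6, 3+5=8, 3+6=9, 3+12=15
a = 5: 5+5=10, 5+6=11, 5+12=17
a = 6: 6+6=12, 6+12=18
a = 12: 12+12=24
Distinct sums: {-10, -8, -6, -5, -3, -2, 0, 1, 2, 3, 5, 6, 7, 8, 9, 10, 11, 12, 15, 17, 18, 24}
|A + A| = 22

|A + A| = 22


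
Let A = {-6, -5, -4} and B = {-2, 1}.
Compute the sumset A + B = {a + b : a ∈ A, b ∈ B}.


A + B = {a + b : a ∈ A, b ∈ B}.
Enumerate all |A|·|B| = 3·2 = 6 pairs (a, b) and collect distinct sums.
a = -6: -6+-2=-8, -6+1=-5
a = -5: -5+-2=-7, -5+1=-4
a = -4: -4+-2=-6, -4+1=-3
Collecting distinct sums: A + B = {-8, -7, -6, -5, -4, -3}
|A + B| = 6

A + B = {-8, -7, -6, -5, -4, -3}


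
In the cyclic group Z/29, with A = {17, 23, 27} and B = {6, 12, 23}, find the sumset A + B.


Work in Z/29Z: reduce every sum a + b modulo 29.
Enumerate all 9 pairs:
a = 17: 17+6=23, 17+12=0, 17+23=11
a = 23: 23+6=0, 23+12=6, 23+23=17
a = 27: 27+6=4, 27+12=10, 27+23=21
Distinct residues collected: {0, 4, 6, 10, 11, 17, 21, 23}
|A + B| = 8 (out of 29 total residues).

A + B = {0, 4, 6, 10, 11, 17, 21, 23}


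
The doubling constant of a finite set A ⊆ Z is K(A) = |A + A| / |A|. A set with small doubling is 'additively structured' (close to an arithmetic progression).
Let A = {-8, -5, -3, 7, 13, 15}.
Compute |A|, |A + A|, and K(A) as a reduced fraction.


|A| = 6.
Compute A + A by enumerating all 36 pairs.
A + A = {-16, -13, -11, -10, -8, -6, -1, 2, 4, 5, 7, 8, 10, 12, 14, 20, 22, 26, 28, 30}, so |A + A| = 20.
K = |A + A| / |A| = 20/6 = 10/3 ≈ 3.3333.
Reference: AP of size 6 gives K = 11/6 ≈ 1.8333; a fully generic set of size 6 gives K ≈ 3.5000.

|A| = 6, |A + A| = 20, K = 20/6 = 10/3.


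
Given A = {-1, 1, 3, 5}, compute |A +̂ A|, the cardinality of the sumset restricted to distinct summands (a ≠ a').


Restricted sumset: A +̂ A = {a + a' : a ∈ A, a' ∈ A, a ≠ a'}.
Equivalently, take A + A and drop any sum 2a that is achievable ONLY as a + a for a ∈ A (i.e. sums representable only with equal summands).
Enumerate pairs (a, a') with a < a' (symmetric, so each unordered pair gives one sum; this covers all a ≠ a'):
  -1 + 1 = 0
  -1 + 3 = 2
  -1 + 5 = 4
  1 + 3 = 4
  1 + 5 = 6
  3 + 5 = 8
Collected distinct sums: {0, 2, 4, 6, 8}
|A +̂ A| = 5
(Reference bound: |A +̂ A| ≥ 2|A| - 3 for |A| ≥ 2, with |A| = 4 giving ≥ 5.)

|A +̂ A| = 5


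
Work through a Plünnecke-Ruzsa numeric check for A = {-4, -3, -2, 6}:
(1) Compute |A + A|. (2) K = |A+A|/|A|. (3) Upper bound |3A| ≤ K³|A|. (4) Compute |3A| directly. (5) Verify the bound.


|A| = 4.
Step 1: Compute A + A by enumerating all 16 pairs.
A + A = {-8, -7, -6, -5, -4, 2, 3, 4, 12}, so |A + A| = 9.
Step 2: Doubling constant K = |A + A|/|A| = 9/4 = 9/4 ≈ 2.2500.
Step 3: Plünnecke-Ruzsa gives |3A| ≤ K³·|A| = (2.2500)³ · 4 ≈ 45.5625.
Step 4: Compute 3A = A + A + A directly by enumerating all triples (a,b,c) ∈ A³; |3A| = 16.
Step 5: Check 16 ≤ 45.5625? Yes ✓.

K = 9/4, Plünnecke-Ruzsa bound K³|A| ≈ 45.5625, |3A| = 16, inequality holds.


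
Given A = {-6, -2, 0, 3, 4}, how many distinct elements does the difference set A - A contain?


A - A = {a - a' : a, a' ∈ A}; |A| = 5.
Bounds: 2|A|-1 ≤ |A - A| ≤ |A|² - |A| + 1, i.e. 9 ≤ |A - A| ≤ 21.
Note: 0 ∈ A - A always (from a - a). The set is symmetric: if d ∈ A - A then -d ∈ A - A.
Enumerate nonzero differences d = a - a' with a > a' (then include -d):
Positive differences: {1, 2, 3, 4, 5, 6, 9, 10}
Full difference set: {0} ∪ (positive diffs) ∪ (negative diffs).
|A - A| = 1 + 2·8 = 17 (matches direct enumeration: 17).

|A - A| = 17


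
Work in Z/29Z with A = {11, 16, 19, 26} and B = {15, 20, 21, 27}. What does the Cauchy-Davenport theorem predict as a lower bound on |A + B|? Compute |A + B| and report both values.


Cauchy-Davenport: |A + B| ≥ min(p, |A| + |B| - 1) for A, B nonempty in Z/pZ.
|A| = 4, |B| = 4, p = 29.
CD lower bound = min(29, 4 + 4 - 1) = min(29, 7) = 7.
Compute A + B mod 29 directly:
a = 11: 11+15=26, 11+20=2, 11+21=3, 11+27=9
a = 16: 16+15=2, 16+20=7, 16+21=8, 16+27=14
a = 19: 19+15=5, 19+20=10, 19+21=11, 19+27=17
a = 26: 26+15=12, 26+20=17, 26+21=18, 26+27=24
A + B = {2, 3, 5, 7, 8, 9, 10, 11, 12, 14, 17, 18, 24, 26}, so |A + B| = 14.
Verify: 14 ≥ 7? Yes ✓.

CD lower bound = 7, actual |A + B| = 14.


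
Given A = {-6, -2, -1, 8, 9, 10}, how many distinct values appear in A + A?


A + A = {a + a' : a, a' ∈ A}; |A| = 6.
General bounds: 2|A| - 1 ≤ |A + A| ≤ |A|(|A|+1)/2, i.e. 11 ≤ |A + A| ≤ 21.
Lower bound 2|A|-1 is attained iff A is an arithmetic progression.
Enumerate sums a + a' for a ≤ a' (symmetric, so this suffices):
a = -6: -6+-6=-12, -6+-2=-8, -6+-1=-7, -6+8=2, -6+9=3, -6+10=4
a = -2: -2+-2=-4, -2+-1=-3, -2+8=6, -2+9=7, -2+10=8
a = -1: -1+-1=-2, -1+8=7, -1+9=8, -1+10=9
a = 8: 8+8=16, 8+9=17, 8+10=18
a = 9: 9+9=18, 9+10=19
a = 10: 10+10=20
Distinct sums: {-12, -8, -7, -4, -3, -2, 2, 3, 4, 6, 7, 8, 9, 16, 17, 18, 19, 20}
|A + A| = 18

|A + A| = 18


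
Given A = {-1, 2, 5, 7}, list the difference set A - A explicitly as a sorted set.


A - A = {a - a' : a, a' ∈ A}.
Compute a - a' for each ordered pair (a, a'):
a = -1: -1--1=0, -1-2=-3, -1-5=-6, -1-7=-8
a = 2: 2--1=3, 2-2=0, 2-5=-3, 2-7=-5
a = 5: 5--1=6, 5-2=3, 5-5=0, 5-7=-2
a = 7: 7--1=8, 7-2=5, 7-5=2, 7-7=0
Collecting distinct values (and noting 0 appears from a-a):
A - A = {-8, -6, -5, -3, -2, 0, 2, 3, 5, 6, 8}
|A - A| = 11

A - A = {-8, -6, -5, -3, -2, 0, 2, 3, 5, 6, 8}


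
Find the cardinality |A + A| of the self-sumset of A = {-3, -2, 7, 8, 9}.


A + A = {a + a' : a, a' ∈ A}; |A| = 5.
General bounds: 2|A| - 1 ≤ |A + A| ≤ |A|(|A|+1)/2, i.e. 9 ≤ |A + A| ≤ 15.
Lower bound 2|A|-1 is attained iff A is an arithmetic progression.
Enumerate sums a + a' for a ≤ a' (symmetric, so this suffices):
a = -3: -3+-3=-6, -3+-2=-5, -3+7=4, -3+8=5, -3+9=6
a = -2: -2+-2=-4, -2+7=5, -2+8=6, -2+9=7
a = 7: 7+7=14, 7+8=15, 7+9=16
a = 8: 8+8=16, 8+9=17
a = 9: 9+9=18
Distinct sums: {-6, -5, -4, 4, 5, 6, 7, 14, 15, 16, 17, 18}
|A + A| = 12

|A + A| = 12


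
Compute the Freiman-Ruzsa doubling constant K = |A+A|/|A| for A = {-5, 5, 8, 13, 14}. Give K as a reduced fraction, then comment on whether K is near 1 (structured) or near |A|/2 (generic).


|A| = 5.
Compute A + A by enumerating all 25 pairs.
A + A = {-10, 0, 3, 8, 9, 10, 13, 16, 18, 19, 21, 22, 26, 27, 28}, so |A + A| = 15.
K = |A + A| / |A| = 15/5 = 3/1 ≈ 3.0000.
Reference: AP of size 5 gives K = 9/5 ≈ 1.8000; a fully generic set of size 5 gives K ≈ 3.0000.

|A| = 5, |A + A| = 15, K = 15/5 = 3/1.


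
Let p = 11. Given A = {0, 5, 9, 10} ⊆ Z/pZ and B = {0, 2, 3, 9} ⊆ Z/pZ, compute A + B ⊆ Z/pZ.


Work in Z/11Z: reduce every sum a + b modulo 11.
Enumerate all 16 pairs:
a = 0: 0+0=0, 0+2=2, 0+3=3, 0+9=9
a = 5: 5+0=5, 5+2=7, 5+3=8, 5+9=3
a = 9: 9+0=9, 9+2=0, 9+3=1, 9+9=7
a = 10: 10+0=10, 10+2=1, 10+3=2, 10+9=8
Distinct residues collected: {0, 1, 2, 3, 5, 7, 8, 9, 10}
|A + B| = 9 (out of 11 total residues).

A + B = {0, 1, 2, 3, 5, 7, 8, 9, 10}


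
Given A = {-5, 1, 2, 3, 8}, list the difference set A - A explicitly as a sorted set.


A - A = {a - a' : a, a' ∈ A}.
Compute a - a' for each ordered pair (a, a'):
a = -5: -5--5=0, -5-1=-6, -5-2=-7, -5-3=-8, -5-8=-13
a = 1: 1--5=6, 1-1=0, 1-2=-1, 1-3=-2, 1-8=-7
a = 2: 2--5=7, 2-1=1, 2-2=0, 2-3=-1, 2-8=-6
a = 3: 3--5=8, 3-1=2, 3-2=1, 3-3=0, 3-8=-5
a = 8: 8--5=13, 8-1=7, 8-2=6, 8-3=5, 8-8=0
Collecting distinct values (and noting 0 appears from a-a):
A - A = {-13, -8, -7, -6, -5, -2, -1, 0, 1, 2, 5, 6, 7, 8, 13}
|A - A| = 15

A - A = {-13, -8, -7, -6, -5, -2, -1, 0, 1, 2, 5, 6, 7, 8, 13}


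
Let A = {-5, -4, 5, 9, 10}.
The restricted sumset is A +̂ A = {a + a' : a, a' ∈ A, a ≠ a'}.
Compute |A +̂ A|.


Restricted sumset: A +̂ A = {a + a' : a ∈ A, a' ∈ A, a ≠ a'}.
Equivalently, take A + A and drop any sum 2a that is achievable ONLY as a + a for a ∈ A (i.e. sums representable only with equal summands).
Enumerate pairs (a, a') with a < a' (symmetric, so each unordered pair gives one sum; this covers all a ≠ a'):
  -5 + -4 = -9
  -5 + 5 = 0
  -5 + 9 = 4
  -5 + 10 = 5
  -4 + 5 = 1
  -4 + 9 = 5
  -4 + 10 = 6
  5 + 9 = 14
  5 + 10 = 15
  9 + 10 = 19
Collected distinct sums: {-9, 0, 1, 4, 5, 6, 14, 15, 19}
|A +̂ A| = 9
(Reference bound: |A +̂ A| ≥ 2|A| - 3 for |A| ≥ 2, with |A| = 5 giving ≥ 7.)

|A +̂ A| = 9


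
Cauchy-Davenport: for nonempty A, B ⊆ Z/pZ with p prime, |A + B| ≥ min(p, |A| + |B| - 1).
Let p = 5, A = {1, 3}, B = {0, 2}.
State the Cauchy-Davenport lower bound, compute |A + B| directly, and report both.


Cauchy-Davenport: |A + B| ≥ min(p, |A| + |B| - 1) for A, B nonempty in Z/pZ.
|A| = 2, |B| = 2, p = 5.
CD lower bound = min(5, 2 + 2 - 1) = min(5, 3) = 3.
Compute A + B mod 5 directly:
a = 1: 1+0=1, 1+2=3
a = 3: 3+0=3, 3+2=0
A + B = {0, 1, 3}, so |A + B| = 3.
Verify: 3 ≥ 3? Yes ✓.

CD lower bound = 3, actual |A + B| = 3.


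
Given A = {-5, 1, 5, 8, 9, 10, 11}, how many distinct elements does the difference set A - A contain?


A - A = {a - a' : a, a' ∈ A}; |A| = 7.
Bounds: 2|A|-1 ≤ |A - A| ≤ |A|² - |A| + 1, i.e. 13 ≤ |A - A| ≤ 43.
Note: 0 ∈ A - A always (from a - a). The set is symmetric: if d ∈ A - A then -d ∈ A - A.
Enumerate nonzero differences d = a - a' with a > a' (then include -d):
Positive differences: {1, 2, 3, 4, 5, 6, 7, 8, 9, 10, 13, 14, 15, 16}
Full difference set: {0} ∪ (positive diffs) ∪ (negative diffs).
|A - A| = 1 + 2·14 = 29 (matches direct enumeration: 29).

|A - A| = 29


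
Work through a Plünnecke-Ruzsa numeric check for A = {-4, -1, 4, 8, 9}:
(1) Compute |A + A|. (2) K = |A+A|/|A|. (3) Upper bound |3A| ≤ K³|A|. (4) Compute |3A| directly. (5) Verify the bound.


|A| = 5.
Step 1: Compute A + A by enumerating all 25 pairs.
A + A = {-8, -5, -2, 0, 3, 4, 5, 7, 8, 12, 13, 16, 17, 18}, so |A + A| = 14.
Step 2: Doubling constant K = |A + A|/|A| = 14/5 = 14/5 ≈ 2.8000.
Step 3: Plünnecke-Ruzsa gives |3A| ≤ K³·|A| = (2.8000)³ · 5 ≈ 109.7600.
Step 4: Compute 3A = A + A + A directly by enumerating all triples (a,b,c) ∈ A³; |3A| = 29.
Step 5: Check 29 ≤ 109.7600? Yes ✓.

K = 14/5, Plünnecke-Ruzsa bound K³|A| ≈ 109.7600, |3A| = 29, inequality holds.


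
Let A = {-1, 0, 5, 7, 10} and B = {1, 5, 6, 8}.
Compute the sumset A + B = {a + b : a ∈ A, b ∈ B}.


A + B = {a + b : a ∈ A, b ∈ B}.
Enumerate all |A|·|B| = 5·4 = 20 pairs (a, b) and collect distinct sums.
a = -1: -1+1=0, -1+5=4, -1+6=5, -1+8=7
a = 0: 0+1=1, 0+5=5, 0+6=6, 0+8=8
a = 5: 5+1=6, 5+5=10, 5+6=11, 5+8=13
a = 7: 7+1=8, 7+5=12, 7+6=13, 7+8=15
a = 10: 10+1=11, 10+5=15, 10+6=16, 10+8=18
Collecting distinct sums: A + B = {0, 1, 4, 5, 6, 7, 8, 10, 11, 12, 13, 15, 16, 18}
|A + B| = 14

A + B = {0, 1, 4, 5, 6, 7, 8, 10, 11, 12, 13, 15, 16, 18}


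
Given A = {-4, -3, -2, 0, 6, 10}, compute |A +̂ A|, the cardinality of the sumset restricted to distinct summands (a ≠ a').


Restricted sumset: A +̂ A = {a + a' : a ∈ A, a' ∈ A, a ≠ a'}.
Equivalently, take A + A and drop any sum 2a that is achievable ONLY as a + a for a ∈ A (i.e. sums representable only with equal summands).
Enumerate pairs (a, a') with a < a' (symmetric, so each unordered pair gives one sum; this covers all a ≠ a'):
  -4 + -3 = -7
  -4 + -2 = -6
  -4 + 0 = -4
  -4 + 6 = 2
  -4 + 10 = 6
  -3 + -2 = -5
  -3 + 0 = -3
  -3 + 6 = 3
  -3 + 10 = 7
  -2 + 0 = -2
  -2 + 6 = 4
  -2 + 10 = 8
  0 + 6 = 6
  0 + 10 = 10
  6 + 10 = 16
Collected distinct sums: {-7, -6, -5, -4, -3, -2, 2, 3, 4, 6, 7, 8, 10, 16}
|A +̂ A| = 14
(Reference bound: |A +̂ A| ≥ 2|A| - 3 for |A| ≥ 2, with |A| = 6 giving ≥ 9.)

|A +̂ A| = 14


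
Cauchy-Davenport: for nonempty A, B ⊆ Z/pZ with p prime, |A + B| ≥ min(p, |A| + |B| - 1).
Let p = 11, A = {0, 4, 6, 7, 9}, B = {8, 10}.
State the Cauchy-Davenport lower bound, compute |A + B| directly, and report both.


Cauchy-Davenport: |A + B| ≥ min(p, |A| + |B| - 1) for A, B nonempty in Z/pZ.
|A| = 5, |B| = 2, p = 11.
CD lower bound = min(11, 5 + 2 - 1) = min(11, 6) = 6.
Compute A + B mod 11 directly:
a = 0: 0+8=8, 0+10=10
a = 4: 4+8=1, 4+10=3
a = 6: 6+8=3, 6+10=5
a = 7: 7+8=4, 7+10=6
a = 9: 9+8=6, 9+10=8
A + B = {1, 3, 4, 5, 6, 8, 10}, so |A + B| = 7.
Verify: 7 ≥ 6? Yes ✓.

CD lower bound = 6, actual |A + B| = 7.


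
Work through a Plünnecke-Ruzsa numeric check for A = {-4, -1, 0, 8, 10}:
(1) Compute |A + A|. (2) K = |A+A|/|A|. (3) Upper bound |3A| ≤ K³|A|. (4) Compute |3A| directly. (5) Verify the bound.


|A| = 5.
Step 1: Compute A + A by enumerating all 25 pairs.
A + A = {-8, -5, -4, -2, -1, 0, 4, 6, 7, 8, 9, 10, 16, 18, 20}, so |A + A| = 15.
Step 2: Doubling constant K = |A + A|/|A| = 15/5 = 15/5 ≈ 3.0000.
Step 3: Plünnecke-Ruzsa gives |3A| ≤ K³·|A| = (3.0000)³ · 5 ≈ 135.0000.
Step 4: Compute 3A = A + A + A directly by enumerating all triples (a,b,c) ∈ A³; |3A| = 31.
Step 5: Check 31 ≤ 135.0000? Yes ✓.

K = 15/5, Plünnecke-Ruzsa bound K³|A| ≈ 135.0000, |3A| = 31, inequality holds.


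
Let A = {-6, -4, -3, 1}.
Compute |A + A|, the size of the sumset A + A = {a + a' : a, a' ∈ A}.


A + A = {a + a' : a, a' ∈ A}; |A| = 4.
General bounds: 2|A| - 1 ≤ |A + A| ≤ |A|(|A|+1)/2, i.e. 7 ≤ |A + A| ≤ 10.
Lower bound 2|A|-1 is attained iff A is an arithmetic progression.
Enumerate sums a + a' for a ≤ a' (symmetric, so this suffices):
a = -6: -6+-6=-12, -6+-4=-10, -6+-3=-9, -6+1=-5
a = -4: -4+-4=-8, -4+-3=-7, -4+1=-3
a = -3: -3+-3=-6, -3+1=-2
a = 1: 1+1=2
Distinct sums: {-12, -10, -9, -8, -7, -6, -5, -3, -2, 2}
|A + A| = 10

|A + A| = 10


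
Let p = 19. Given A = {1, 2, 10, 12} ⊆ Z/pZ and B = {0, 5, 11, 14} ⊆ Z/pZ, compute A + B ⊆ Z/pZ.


Work in Z/19Z: reduce every sum a + b modulo 19.
Enumerate all 16 pairs:
a = 1: 1+0=1, 1+5=6, 1+11=12, 1+14=15
a = 2: 2+0=2, 2+5=7, 2+11=13, 2+14=16
a = 10: 10+0=10, 10+5=15, 10+11=2, 10+14=5
a = 12: 12+0=12, 12+5=17, 12+11=4, 12+14=7
Distinct residues collected: {1, 2, 4, 5, 6, 7, 10, 12, 13, 15, 16, 17}
|A + B| = 12 (out of 19 total residues).

A + B = {1, 2, 4, 5, 6, 7, 10, 12, 13, 15, 16, 17}


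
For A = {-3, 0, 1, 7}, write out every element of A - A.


A - A = {a - a' : a, a' ∈ A}.
Compute a - a' for each ordered pair (a, a'):
a = -3: -3--3=0, -3-0=-3, -3-1=-4, -3-7=-10
a = 0: 0--3=3, 0-0=0, 0-1=-1, 0-7=-7
a = 1: 1--3=4, 1-0=1, 1-1=0, 1-7=-6
a = 7: 7--3=10, 7-0=7, 7-1=6, 7-7=0
Collecting distinct values (and noting 0 appears from a-a):
A - A = {-10, -7, -6, -4, -3, -1, 0, 1, 3, 4, 6, 7, 10}
|A - A| = 13

A - A = {-10, -7, -6, -4, -3, -1, 0, 1, 3, 4, 6, 7, 10}


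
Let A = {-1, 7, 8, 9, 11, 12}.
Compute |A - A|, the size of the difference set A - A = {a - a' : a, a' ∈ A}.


A - A = {a - a' : a, a' ∈ A}; |A| = 6.
Bounds: 2|A|-1 ≤ |A - A| ≤ |A|² - |A| + 1, i.e. 11 ≤ |A - A| ≤ 31.
Note: 0 ∈ A - A always (from a - a). The set is symmetric: if d ∈ A - A then -d ∈ A - A.
Enumerate nonzero differences d = a - a' with a > a' (then include -d):
Positive differences: {1, 2, 3, 4, 5, 8, 9, 10, 12, 13}
Full difference set: {0} ∪ (positive diffs) ∪ (negative diffs).
|A - A| = 1 + 2·10 = 21 (matches direct enumeration: 21).

|A - A| = 21


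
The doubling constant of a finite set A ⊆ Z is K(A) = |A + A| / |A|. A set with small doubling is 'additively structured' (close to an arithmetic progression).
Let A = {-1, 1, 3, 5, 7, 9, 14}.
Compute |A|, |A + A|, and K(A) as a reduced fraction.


|A| = 7.
Compute A + A by enumerating all 49 pairs.
A + A = {-2, 0, 2, 4, 6, 8, 10, 12, 13, 14, 15, 16, 17, 18, 19, 21, 23, 28}, so |A + A| = 18.
K = |A + A| / |A| = 18/7 (already in lowest terms) ≈ 2.5714.
Reference: AP of size 7 gives K = 13/7 ≈ 1.8571; a fully generic set of size 7 gives K ≈ 4.0000.

|A| = 7, |A + A| = 18, K = 18/7.


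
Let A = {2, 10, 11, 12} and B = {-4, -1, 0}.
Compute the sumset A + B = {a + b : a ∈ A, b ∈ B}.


A + B = {a + b : a ∈ A, b ∈ B}.
Enumerate all |A|·|B| = 4·3 = 12 pairs (a, b) and collect distinct sums.
a = 2: 2+-4=-2, 2+-1=1, 2+0=2
a = 10: 10+-4=6, 10+-1=9, 10+0=10
a = 11: 11+-4=7, 11+-1=10, 11+0=11
a = 12: 12+-4=8, 12+-1=11, 12+0=12
Collecting distinct sums: A + B = {-2, 1, 2, 6, 7, 8, 9, 10, 11, 12}
|A + B| = 10

A + B = {-2, 1, 2, 6, 7, 8, 9, 10, 11, 12}


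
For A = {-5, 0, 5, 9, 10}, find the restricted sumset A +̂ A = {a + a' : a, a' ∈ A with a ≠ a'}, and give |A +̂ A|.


Restricted sumset: A +̂ A = {a + a' : a ∈ A, a' ∈ A, a ≠ a'}.
Equivalently, take A + A and drop any sum 2a that is achievable ONLY as a + a for a ∈ A (i.e. sums representable only with equal summands).
Enumerate pairs (a, a') with a < a' (symmetric, so each unordered pair gives one sum; this covers all a ≠ a'):
  -5 + 0 = -5
  -5 + 5 = 0
  -5 + 9 = 4
  -5 + 10 = 5
  0 + 5 = 5
  0 + 9 = 9
  0 + 10 = 10
  5 + 9 = 14
  5 + 10 = 15
  9 + 10 = 19
Collected distinct sums: {-5, 0, 4, 5, 9, 10, 14, 15, 19}
|A +̂ A| = 9
(Reference bound: |A +̂ A| ≥ 2|A| - 3 for |A| ≥ 2, with |A| = 5 giving ≥ 7.)

|A +̂ A| = 9


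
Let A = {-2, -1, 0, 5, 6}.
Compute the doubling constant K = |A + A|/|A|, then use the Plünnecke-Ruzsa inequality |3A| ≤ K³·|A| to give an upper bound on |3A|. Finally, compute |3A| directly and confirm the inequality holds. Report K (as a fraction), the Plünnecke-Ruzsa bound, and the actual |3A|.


|A| = 5.
Step 1: Compute A + A by enumerating all 25 pairs.
A + A = {-4, -3, -2, -1, 0, 3, 4, 5, 6, 10, 11, 12}, so |A + A| = 12.
Step 2: Doubling constant K = |A + A|/|A| = 12/5 = 12/5 ≈ 2.4000.
Step 3: Plünnecke-Ruzsa gives |3A| ≤ K³·|A| = (2.4000)³ · 5 ≈ 69.1200.
Step 4: Compute 3A = A + A + A directly by enumerating all triples (a,b,c) ∈ A³; |3A| = 22.
Step 5: Check 22 ≤ 69.1200? Yes ✓.

K = 12/5, Plünnecke-Ruzsa bound K³|A| ≈ 69.1200, |3A| = 22, inequality holds.


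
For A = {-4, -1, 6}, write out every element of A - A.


A - A = {a - a' : a, a' ∈ A}.
Compute a - a' for each ordered pair (a, a'):
a = -4: -4--4=0, -4--1=-3, -4-6=-10
a = -1: -1--4=3, -1--1=0, -1-6=-7
a = 6: 6--4=10, 6--1=7, 6-6=0
Collecting distinct values (and noting 0 appears from a-a):
A - A = {-10, -7, -3, 0, 3, 7, 10}
|A - A| = 7

A - A = {-10, -7, -3, 0, 3, 7, 10}


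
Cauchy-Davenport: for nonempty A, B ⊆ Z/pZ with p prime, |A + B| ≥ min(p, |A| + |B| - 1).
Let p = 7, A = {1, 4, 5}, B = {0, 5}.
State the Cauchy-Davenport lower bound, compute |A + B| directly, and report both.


Cauchy-Davenport: |A + B| ≥ min(p, |A| + |B| - 1) for A, B nonempty in Z/pZ.
|A| = 3, |B| = 2, p = 7.
CD lower bound = min(7, 3 + 2 - 1) = min(7, 4) = 4.
Compute A + B mod 7 directly:
a = 1: 1+0=1, 1+5=6
a = 4: 4+0=4, 4+5=2
a = 5: 5+0=5, 5+5=3
A + B = {1, 2, 3, 4, 5, 6}, so |A + B| = 6.
Verify: 6 ≥ 4? Yes ✓.

CD lower bound = 4, actual |A + B| = 6.


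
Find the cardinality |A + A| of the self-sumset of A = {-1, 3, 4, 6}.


A + A = {a + a' : a, a' ∈ A}; |A| = 4.
General bounds: 2|A| - 1 ≤ |A + A| ≤ |A|(|A|+1)/2, i.e. 7 ≤ |A + A| ≤ 10.
Lower bound 2|A|-1 is attained iff A is an arithmetic progression.
Enumerate sums a + a' for a ≤ a' (symmetric, so this suffices):
a = -1: -1+-1=-2, -1+3=2, -1+4=3, -1+6=5
a = 3: 3+3=6, 3+4=7, 3+6=9
a = 4: 4+4=8, 4+6=10
a = 6: 6+6=12
Distinct sums: {-2, 2, 3, 5, 6, 7, 8, 9, 10, 12}
|A + A| = 10

|A + A| = 10


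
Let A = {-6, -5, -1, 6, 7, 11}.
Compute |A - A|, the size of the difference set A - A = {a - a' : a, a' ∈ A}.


A - A = {a - a' : a, a' ∈ A}; |A| = 6.
Bounds: 2|A|-1 ≤ |A - A| ≤ |A|² - |A| + 1, i.e. 11 ≤ |A - A| ≤ 31.
Note: 0 ∈ A - A always (from a - a). The set is symmetric: if d ∈ A - A then -d ∈ A - A.
Enumerate nonzero differences d = a - a' with a > a' (then include -d):
Positive differences: {1, 4, 5, 7, 8, 11, 12, 13, 16, 17}
Full difference set: {0} ∪ (positive diffs) ∪ (negative diffs).
|A - A| = 1 + 2·10 = 21 (matches direct enumeration: 21).

|A - A| = 21


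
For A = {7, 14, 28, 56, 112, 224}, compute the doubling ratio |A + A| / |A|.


|A| = 6.
Compute A + A by enumerating all 36 pairs.
A + A = {14, 21, 28, 35, 42, 56, 63, 70, 84, 112, 119, 126, 140, 168, 224, 231, 238, 252, 280, 336, 448}, so |A + A| = 21.
K = |A + A| / |A| = 21/6 = 7/2 ≈ 3.5000.
Reference: AP of size 6 gives K = 11/6 ≈ 1.8333; a fully generic set of size 6 gives K ≈ 3.5000.

|A| = 6, |A + A| = 21, K = 21/6 = 7/2.


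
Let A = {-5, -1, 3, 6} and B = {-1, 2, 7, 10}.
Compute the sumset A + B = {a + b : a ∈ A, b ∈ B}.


A + B = {a + b : a ∈ A, b ∈ B}.
Enumerate all |A|·|B| = 4·4 = 16 pairs (a, b) and collect distinct sums.
a = -5: -5+-1=-6, -5+2=-3, -5+7=2, -5+10=5
a = -1: -1+-1=-2, -1+2=1, -1+7=6, -1+10=9
a = 3: 3+-1=2, 3+2=5, 3+7=10, 3+10=13
a = 6: 6+-1=5, 6+2=8, 6+7=13, 6+10=16
Collecting distinct sums: A + B = {-6, -3, -2, 1, 2, 5, 6, 8, 9, 10, 13, 16}
|A + B| = 12

A + B = {-6, -3, -2, 1, 2, 5, 6, 8, 9, 10, 13, 16}


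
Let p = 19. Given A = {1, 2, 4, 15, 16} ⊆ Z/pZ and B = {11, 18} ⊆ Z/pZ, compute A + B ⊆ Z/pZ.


Work in Z/19Z: reduce every sum a + b modulo 19.
Enumerate all 10 pairs:
a = 1: 1+11=12, 1+18=0
a = 2: 2+11=13, 2+18=1
a = 4: 4+11=15, 4+18=3
a = 15: 15+11=7, 15+18=14
a = 16: 16+11=8, 16+18=15
Distinct residues collected: {0, 1, 3, 7, 8, 12, 13, 14, 15}
|A + B| = 9 (out of 19 total residues).

A + B = {0, 1, 3, 7, 8, 12, 13, 14, 15}


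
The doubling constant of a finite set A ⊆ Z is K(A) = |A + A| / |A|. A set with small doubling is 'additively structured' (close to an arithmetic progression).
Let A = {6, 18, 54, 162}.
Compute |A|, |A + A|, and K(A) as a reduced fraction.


|A| = 4.
Compute A + A by enumerating all 16 pairs.
A + A = {12, 24, 36, 60, 72, 108, 168, 180, 216, 324}, so |A + A| = 10.
K = |A + A| / |A| = 10/4 = 5/2 ≈ 2.5000.
Reference: AP of size 4 gives K = 7/4 ≈ 1.7500; a fully generic set of size 4 gives K ≈ 2.5000.

|A| = 4, |A + A| = 10, K = 10/4 = 5/2.


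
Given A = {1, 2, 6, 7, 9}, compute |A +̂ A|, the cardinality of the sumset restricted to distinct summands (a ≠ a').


Restricted sumset: A +̂ A = {a + a' : a ∈ A, a' ∈ A, a ≠ a'}.
Equivalently, take A + A and drop any sum 2a that is achievable ONLY as a + a for a ∈ A (i.e. sums representable only with equal summands).
Enumerate pairs (a, a') with a < a' (symmetric, so each unordered pair gives one sum; this covers all a ≠ a'):
  1 + 2 = 3
  1 + 6 = 7
  1 + 7 = 8
  1 + 9 = 10
  2 + 6 = 8
  2 + 7 = 9
  2 + 9 = 11
  6 + 7 = 13
  6 + 9 = 15
  7 + 9 = 16
Collected distinct sums: {3, 7, 8, 9, 10, 11, 13, 15, 16}
|A +̂ A| = 9
(Reference bound: |A +̂ A| ≥ 2|A| - 3 for |A| ≥ 2, with |A| = 5 giving ≥ 7.)

|A +̂ A| = 9


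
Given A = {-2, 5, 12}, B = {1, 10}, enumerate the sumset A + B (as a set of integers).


A + B = {a + b : a ∈ A, b ∈ B}.
Enumerate all |A|·|B| = 3·2 = 6 pairs (a, b) and collect distinct sums.
a = -2: -2+1=-1, -2+10=8
a = 5: 5+1=6, 5+10=15
a = 12: 12+1=13, 12+10=22
Collecting distinct sums: A + B = {-1, 6, 8, 13, 15, 22}
|A + B| = 6

A + B = {-1, 6, 8, 13, 15, 22}


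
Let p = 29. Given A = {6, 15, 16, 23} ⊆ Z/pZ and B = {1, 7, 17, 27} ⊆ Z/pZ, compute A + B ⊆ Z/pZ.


Work in Z/29Z: reduce every sum a + b modulo 29.
Enumerate all 16 pairs:
a = 6: 6+1=7, 6+7=13, 6+17=23, 6+27=4
a = 15: 15+1=16, 15+7=22, 15+17=3, 15+27=13
a = 16: 16+1=17, 16+7=23, 16+17=4, 16+27=14
a = 23: 23+1=24, 23+7=1, 23+17=11, 23+27=21
Distinct residues collected: {1, 3, 4, 7, 11, 13, 14, 16, 17, 21, 22, 23, 24}
|A + B| = 13 (out of 29 total residues).

A + B = {1, 3, 4, 7, 11, 13, 14, 16, 17, 21, 22, 23, 24}


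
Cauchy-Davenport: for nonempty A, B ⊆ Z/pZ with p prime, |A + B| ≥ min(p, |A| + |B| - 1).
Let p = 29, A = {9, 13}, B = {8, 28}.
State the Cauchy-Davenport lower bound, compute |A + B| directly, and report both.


Cauchy-Davenport: |A + B| ≥ min(p, |A| + |B| - 1) for A, B nonempty in Z/pZ.
|A| = 2, |B| = 2, p = 29.
CD lower bound = min(29, 2 + 2 - 1) = min(29, 3) = 3.
Compute A + B mod 29 directly:
a = 9: 9+8=17, 9+28=8
a = 13: 13+8=21, 13+28=12
A + B = {8, 12, 17, 21}, so |A + B| = 4.
Verify: 4 ≥ 3? Yes ✓.

CD lower bound = 3, actual |A + B| = 4.


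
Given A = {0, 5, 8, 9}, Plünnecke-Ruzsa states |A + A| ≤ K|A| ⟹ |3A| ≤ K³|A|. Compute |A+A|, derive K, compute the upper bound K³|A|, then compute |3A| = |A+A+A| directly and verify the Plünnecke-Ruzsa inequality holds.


|A| = 4.
Step 1: Compute A + A by enumerating all 16 pairs.
A + A = {0, 5, 8, 9, 10, 13, 14, 16, 17, 18}, so |A + A| = 10.
Step 2: Doubling constant K = |A + A|/|A| = 10/4 = 10/4 ≈ 2.5000.
Step 3: Plünnecke-Ruzsa gives |3A| ≤ K³·|A| = (2.5000)³ · 4 ≈ 62.5000.
Step 4: Compute 3A = A + A + A directly by enumerating all triples (a,b,c) ∈ A³; |3A| = 19.
Step 5: Check 19 ≤ 62.5000? Yes ✓.

K = 10/4, Plünnecke-Ruzsa bound K³|A| ≈ 62.5000, |3A| = 19, inequality holds.


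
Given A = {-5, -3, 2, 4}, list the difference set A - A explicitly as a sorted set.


A - A = {a - a' : a, a' ∈ A}.
Compute a - a' for each ordered pair (a, a'):
a = -5: -5--5=0, -5--3=-2, -5-2=-7, -5-4=-9
a = -3: -3--5=2, -3--3=0, -3-2=-5, -3-4=-7
a = 2: 2--5=7, 2--3=5, 2-2=0, 2-4=-2
a = 4: 4--5=9, 4--3=7, 4-2=2, 4-4=0
Collecting distinct values (and noting 0 appears from a-a):
A - A = {-9, -7, -5, -2, 0, 2, 5, 7, 9}
|A - A| = 9

A - A = {-9, -7, -5, -2, 0, 2, 5, 7, 9}


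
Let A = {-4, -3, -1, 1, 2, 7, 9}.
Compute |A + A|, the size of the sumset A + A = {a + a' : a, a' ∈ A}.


A + A = {a + a' : a, a' ∈ A}; |A| = 7.
General bounds: 2|A| - 1 ≤ |A + A| ≤ |A|(|A|+1)/2, i.e. 13 ≤ |A + A| ≤ 28.
Lower bound 2|A|-1 is attained iff A is an arithmetic progression.
Enumerate sums a + a' for a ≤ a' (symmetric, so this suffices):
a = -4: -4+-4=-8, -4+-3=-7, -4+-1=-5, -4+1=-3, -4+2=-2, -4+7=3, -4+9=5
a = -3: -3+-3=-6, -3+-1=-4, -3+1=-2, -3+2=-1, -3+7=4, -3+9=6
a = -1: -1+-1=-2, -1+1=0, -1+2=1, -1+7=6, -1+9=8
a = 1: 1+1=2, 1+2=3, 1+7=8, 1+9=10
a = 2: 2+2=4, 2+7=9, 2+9=11
a = 7: 7+7=14, 7+9=16
a = 9: 9+9=18
Distinct sums: {-8, -7, -6, -5, -4, -3, -2, -1, 0, 1, 2, 3, 4, 5, 6, 8, 9, 10, 11, 14, 16, 18}
|A + A| = 22

|A + A| = 22
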